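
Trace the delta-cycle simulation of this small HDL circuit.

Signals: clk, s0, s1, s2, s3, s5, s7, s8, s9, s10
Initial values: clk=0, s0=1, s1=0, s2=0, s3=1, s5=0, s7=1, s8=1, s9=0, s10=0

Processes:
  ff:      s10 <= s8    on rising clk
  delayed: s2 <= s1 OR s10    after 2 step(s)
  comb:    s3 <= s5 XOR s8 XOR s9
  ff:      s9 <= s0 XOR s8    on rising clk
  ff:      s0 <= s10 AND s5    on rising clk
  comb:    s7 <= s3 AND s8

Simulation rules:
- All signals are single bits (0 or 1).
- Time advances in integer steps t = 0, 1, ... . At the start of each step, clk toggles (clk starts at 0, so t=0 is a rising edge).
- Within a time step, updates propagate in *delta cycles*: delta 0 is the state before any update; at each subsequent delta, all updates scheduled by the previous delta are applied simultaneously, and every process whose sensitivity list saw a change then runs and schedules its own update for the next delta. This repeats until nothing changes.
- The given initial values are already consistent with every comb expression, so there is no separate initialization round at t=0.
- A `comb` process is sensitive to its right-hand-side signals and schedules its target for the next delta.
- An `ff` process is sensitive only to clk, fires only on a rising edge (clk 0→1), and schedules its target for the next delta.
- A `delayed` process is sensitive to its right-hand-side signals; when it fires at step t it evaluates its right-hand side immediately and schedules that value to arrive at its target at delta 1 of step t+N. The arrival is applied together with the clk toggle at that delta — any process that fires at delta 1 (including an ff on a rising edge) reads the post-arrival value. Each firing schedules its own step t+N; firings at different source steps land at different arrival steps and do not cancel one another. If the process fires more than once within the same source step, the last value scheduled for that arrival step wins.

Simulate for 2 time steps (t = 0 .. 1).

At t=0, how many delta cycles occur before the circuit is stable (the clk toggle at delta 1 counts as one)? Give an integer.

2

[bits: s7,s0,s10,s8,s9,s3,s2,clk,s5,s1]
t=0: Δ0=1101010000 Δ1=1101010100 Δ2=1011010100 | 2Δ
t=1: Δ0=1011010100 Δ1=1011010000 | 1Δ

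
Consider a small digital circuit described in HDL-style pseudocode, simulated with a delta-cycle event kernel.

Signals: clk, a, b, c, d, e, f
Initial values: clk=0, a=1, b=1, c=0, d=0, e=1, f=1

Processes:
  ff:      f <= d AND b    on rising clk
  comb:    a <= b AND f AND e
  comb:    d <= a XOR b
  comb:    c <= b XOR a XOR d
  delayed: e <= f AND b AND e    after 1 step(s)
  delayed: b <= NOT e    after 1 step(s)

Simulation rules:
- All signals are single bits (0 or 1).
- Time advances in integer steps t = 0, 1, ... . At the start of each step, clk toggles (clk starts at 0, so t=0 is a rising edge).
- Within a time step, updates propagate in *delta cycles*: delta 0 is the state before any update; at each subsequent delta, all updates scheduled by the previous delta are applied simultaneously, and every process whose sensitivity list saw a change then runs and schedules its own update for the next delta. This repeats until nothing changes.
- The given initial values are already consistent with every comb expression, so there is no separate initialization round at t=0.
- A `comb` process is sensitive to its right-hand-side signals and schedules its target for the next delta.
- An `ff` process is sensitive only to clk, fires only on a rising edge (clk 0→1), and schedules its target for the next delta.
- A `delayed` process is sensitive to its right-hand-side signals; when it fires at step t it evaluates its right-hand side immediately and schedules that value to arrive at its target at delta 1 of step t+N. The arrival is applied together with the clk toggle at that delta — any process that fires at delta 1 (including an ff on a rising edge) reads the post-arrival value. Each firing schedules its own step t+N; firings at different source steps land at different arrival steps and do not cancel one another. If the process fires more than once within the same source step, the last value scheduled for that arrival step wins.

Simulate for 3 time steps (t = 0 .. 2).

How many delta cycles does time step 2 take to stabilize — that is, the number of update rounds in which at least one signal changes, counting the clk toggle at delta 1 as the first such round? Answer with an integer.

2

[bits: a,b,clk,d,e,f,c]
t=0: Δ0=1100110 Δ1=1110110 Δ2=1110100 Δ3=0110100 Δ4=0111101 Δ5=0111100 | 5Δ
t=1: Δ0=0111100 Δ1=0101000 | 1Δ
t=2: Δ0=0101000 Δ1=0111000 Δ2=0111010 | 2Δ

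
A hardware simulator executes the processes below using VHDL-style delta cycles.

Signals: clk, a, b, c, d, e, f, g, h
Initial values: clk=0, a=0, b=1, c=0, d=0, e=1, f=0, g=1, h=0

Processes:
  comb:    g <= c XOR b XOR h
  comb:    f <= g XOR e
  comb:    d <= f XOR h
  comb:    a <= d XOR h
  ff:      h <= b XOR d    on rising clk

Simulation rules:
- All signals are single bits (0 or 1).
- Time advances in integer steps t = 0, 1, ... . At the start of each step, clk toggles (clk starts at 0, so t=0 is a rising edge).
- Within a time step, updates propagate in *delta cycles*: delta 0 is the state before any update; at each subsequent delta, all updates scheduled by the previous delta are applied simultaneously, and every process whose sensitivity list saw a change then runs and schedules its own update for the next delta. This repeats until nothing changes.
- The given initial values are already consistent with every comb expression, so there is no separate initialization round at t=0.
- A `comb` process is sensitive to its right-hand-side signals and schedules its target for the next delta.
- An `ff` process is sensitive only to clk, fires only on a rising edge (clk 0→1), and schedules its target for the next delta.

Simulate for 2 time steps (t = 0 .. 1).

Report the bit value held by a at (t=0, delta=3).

[bits: a,clk,e,b,d,g,h,c,f]
t=0: Δ0=001101000 Δ1=011101000 Δ2=011101100 Δ3=111110100 Δ4=011110101 Δ5=011100101 Δ6=111100101 | 6Δ
t=1: Δ0=111100101 Δ1=101100101 | 1Δ

1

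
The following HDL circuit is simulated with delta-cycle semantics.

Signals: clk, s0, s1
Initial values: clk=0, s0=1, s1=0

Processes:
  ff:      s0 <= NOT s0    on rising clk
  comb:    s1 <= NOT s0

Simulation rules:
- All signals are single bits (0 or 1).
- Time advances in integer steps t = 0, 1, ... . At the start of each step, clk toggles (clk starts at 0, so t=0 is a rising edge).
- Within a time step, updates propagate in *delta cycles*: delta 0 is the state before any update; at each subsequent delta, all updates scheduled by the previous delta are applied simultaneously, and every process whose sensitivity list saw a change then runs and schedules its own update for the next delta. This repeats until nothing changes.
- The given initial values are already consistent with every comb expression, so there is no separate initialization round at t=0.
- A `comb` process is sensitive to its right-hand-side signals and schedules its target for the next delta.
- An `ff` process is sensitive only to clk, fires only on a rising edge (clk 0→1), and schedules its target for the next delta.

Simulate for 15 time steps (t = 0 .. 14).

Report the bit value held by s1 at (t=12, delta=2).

0

t0.Δ0 s1=0 clk=0 s0=1
t0.Δ1 s1=0 clk=1 s0=1
t0.Δ2 s1=0 clk=1 s0=0
t0.Δ3 s1=1 clk=1 s0=0
t1.Δ0 s1=1 clk=1 s0=0
t1.Δ1 s1=1 clk=0 s0=0
t2.Δ0 s1=1 clk=0 s0=0
t2.Δ1 s1=1 clk=1 s0=0
t2.Δ2 s1=1 clk=1 s0=1
t2.Δ3 s1=0 clk=1 s0=1
t3.Δ0 s1=0 clk=1 s0=1
t3.Δ1 s1=0 clk=0 s0=1
t4.Δ0 s1=0 clk=0 s0=1
t4.Δ1 s1=0 clk=1 s0=1
t4.Δ2 s1=0 clk=1 s0=0
t4.Δ3 s1=1 clk=1 s0=0
t5.Δ0 s1=1 clk=1 s0=0
t5.Δ1 s1=1 clk=0 s0=0
t6.Δ0 s1=1 clk=0 s0=0
t6.Δ1 s1=1 clk=1 s0=0
t6.Δ2 s1=1 clk=1 s0=1
t6.Δ3 s1=0 clk=1 s0=1
t7.Δ0 s1=0 clk=1 s0=1
t7.Δ1 s1=0 clk=0 s0=1
t8.Δ0 s1=0 clk=0 s0=1
t8.Δ1 s1=0 clk=1 s0=1
t8.Δ2 s1=0 clk=1 s0=0
t8.Δ3 s1=1 clk=1 s0=0
t9.Δ0 s1=1 clk=1 s0=0
t9.Δ1 s1=1 clk=0 s0=0
t10.Δ0 s1=1 clk=0 s0=0
t10.Δ1 s1=1 clk=1 s0=0
t10.Δ2 s1=1 clk=1 s0=1
t10.Δ3 s1=0 clk=1 s0=1
t11.Δ0 s1=0 clk=1 s0=1
t11.Δ1 s1=0 clk=0 s0=1
t12.Δ0 s1=0 clk=0 s0=1
t12.Δ1 s1=0 clk=1 s0=1
t12.Δ2 s1=0 clk=1 s0=0
t12.Δ3 s1=1 clk=1 s0=0
t13.Δ0 s1=1 clk=1 s0=0
t13.Δ1 s1=1 clk=0 s0=0
t14.Δ0 s1=1 clk=0 s0=0
t14.Δ1 s1=1 clk=1 s0=0
t14.Δ2 s1=1 clk=1 s0=1
t14.Δ3 s1=0 clk=1 s0=1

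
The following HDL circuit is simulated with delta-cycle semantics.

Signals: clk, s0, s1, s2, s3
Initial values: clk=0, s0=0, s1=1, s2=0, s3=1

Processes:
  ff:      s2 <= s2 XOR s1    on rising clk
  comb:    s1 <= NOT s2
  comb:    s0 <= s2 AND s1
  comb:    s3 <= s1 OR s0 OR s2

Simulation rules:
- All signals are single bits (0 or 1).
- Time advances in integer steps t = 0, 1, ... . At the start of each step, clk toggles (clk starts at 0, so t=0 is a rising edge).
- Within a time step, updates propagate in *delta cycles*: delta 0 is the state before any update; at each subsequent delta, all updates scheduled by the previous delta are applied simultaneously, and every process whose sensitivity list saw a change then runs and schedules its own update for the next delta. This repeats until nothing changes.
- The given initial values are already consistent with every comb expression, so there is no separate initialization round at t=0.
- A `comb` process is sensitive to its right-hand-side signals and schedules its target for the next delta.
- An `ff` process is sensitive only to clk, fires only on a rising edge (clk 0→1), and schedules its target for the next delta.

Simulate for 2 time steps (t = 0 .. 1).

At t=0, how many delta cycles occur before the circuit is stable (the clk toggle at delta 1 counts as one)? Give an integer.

4

[bits: s2,s1,s0,s3,clk]
t=0: Δ0=01010 Δ1=01011 Δ2=11011 Δ3=10111 Δ4=10011 | 4Δ
t=1: Δ0=10011 Δ1=10010 | 1Δ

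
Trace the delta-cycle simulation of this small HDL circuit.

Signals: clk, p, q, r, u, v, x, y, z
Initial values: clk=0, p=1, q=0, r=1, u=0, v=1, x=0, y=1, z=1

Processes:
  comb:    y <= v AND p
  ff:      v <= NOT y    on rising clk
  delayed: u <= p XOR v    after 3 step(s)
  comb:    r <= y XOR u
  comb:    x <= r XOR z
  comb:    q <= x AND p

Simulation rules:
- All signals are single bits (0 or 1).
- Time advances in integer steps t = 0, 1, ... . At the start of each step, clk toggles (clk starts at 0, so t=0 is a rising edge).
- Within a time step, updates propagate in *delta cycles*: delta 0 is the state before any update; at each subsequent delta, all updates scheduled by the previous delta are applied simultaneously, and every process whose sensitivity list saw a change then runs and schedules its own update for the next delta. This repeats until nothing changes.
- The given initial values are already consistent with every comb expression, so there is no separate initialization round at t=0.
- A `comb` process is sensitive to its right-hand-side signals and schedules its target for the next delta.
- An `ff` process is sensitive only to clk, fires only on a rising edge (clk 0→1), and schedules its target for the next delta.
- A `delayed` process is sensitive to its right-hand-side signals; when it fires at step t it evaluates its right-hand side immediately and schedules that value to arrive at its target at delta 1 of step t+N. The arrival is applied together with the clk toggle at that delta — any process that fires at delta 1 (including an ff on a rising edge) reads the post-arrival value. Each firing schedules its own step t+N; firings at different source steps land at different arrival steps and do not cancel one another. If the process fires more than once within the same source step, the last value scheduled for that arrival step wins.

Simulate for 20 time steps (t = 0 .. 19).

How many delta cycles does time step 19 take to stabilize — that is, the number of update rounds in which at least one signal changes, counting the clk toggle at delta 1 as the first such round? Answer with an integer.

t=0 Δ0: q=0 r=1 u=0 clk=0 z=1 p=1 v=1 x=0 y=1
  Δ1: clk:0→1
  Δ2: v:1→0
  Δ3: y:1→0
  Δ4: r:1→0
  Δ5: x:0→1
  Δ6: q:0→1
  (6Δ to stable)
t=1 Δ0: q=1 r=0 u=0 clk=1 z=1 p=1 v=0 x=1 y=0
  Δ1: clk:1→0
  (1Δ to stable)
t=2 Δ0: q=1 r=0 u=0 clk=0 z=1 p=1 v=0 x=1 y=0
  Δ1: clk:0→1
  Δ2: v:0→1
  Δ3: y:0→1
  Δ4: r:0→1
  Δ5: x:1→0
  Δ6: q:1→0
  (6Δ to stable)
t=3 Δ0: q=0 r=1 u=0 clk=1 z=1 p=1 v=1 x=0 y=1
  Δ1: u:0→1, clk:1→0
  Δ2: r:1→0
  Δ3: x:0→1
  Δ4: q:0→1
  (4Δ to stable)
t=4 Δ0: q=1 r=0 u=1 clk=0 z=1 p=1 v=1 x=1 y=1
  Δ1: clk:0→1
  Δ2: v:1→0
  Δ3: y:1→0
  Δ4: r:0→1
  Δ5: x:1→0
  Δ6: q:1→0
  (6Δ to stable)
t=5 Δ0: q=0 r=1 u=1 clk=1 z=1 p=1 v=0 x=0 y=0
  Δ1: u:1→0, clk:1→0
  Δ2: r:1→0
  Δ3: x:0→1
  Δ4: q:0→1
  (4Δ to stable)
t=6 Δ0: q=1 r=0 u=0 clk=0 z=1 p=1 v=0 x=1 y=0
  Δ1: clk:0→1
  Δ2: v:0→1
  Δ3: y:0→1
  Δ4: r:0→1
  Δ5: x:1→0
  Δ6: q:1→0
  (6Δ to stable)
t=7 Δ0: q=0 r=1 u=0 clk=1 z=1 p=1 v=1 x=0 y=1
  Δ1: u:0→1, clk:1→0
  Δ2: r:1→0
  Δ3: x:0→1
  Δ4: q:0→1
  (4Δ to stable)
t=8 Δ0: q=1 r=0 u=1 clk=0 z=1 p=1 v=1 x=1 y=1
  Δ1: clk:0→1
  Δ2: v:1→0
  Δ3: y:1→0
  Δ4: r:0→1
  Δ5: x:1→0
  Δ6: q:1→0
  (6Δ to stable)
t=9 Δ0: q=0 r=1 u=1 clk=1 z=1 p=1 v=0 x=0 y=0
  Δ1: u:1→0, clk:1→0
  Δ2: r:1→0
  Δ3: x:0→1
  Δ4: q:0→1
  (4Δ to stable)
t=10 Δ0: q=1 r=0 u=0 clk=0 z=1 p=1 v=0 x=1 y=0
  Δ1: clk:0→1
  Δ2: v:0→1
  Δ3: y:0→1
  Δ4: r:0→1
  Δ5: x:1→0
  Δ6: q:1→0
  (6Δ to stable)
t=11 Δ0: q=0 r=1 u=0 clk=1 z=1 p=1 v=1 x=0 y=1
  Δ1: u:0→1, clk:1→0
  Δ2: r:1→0
  Δ3: x:0→1
  Δ4: q:0→1
  (4Δ to stable)
t=12 Δ0: q=1 r=0 u=1 clk=0 z=1 p=1 v=1 x=1 y=1
  Δ1: clk:0→1
  Δ2: v:1→0
  Δ3: y:1→0
  Δ4: r:0→1
  Δ5: x:1→0
  Δ6: q:1→0
  (6Δ to stable)
t=13 Δ0: q=0 r=1 u=1 clk=1 z=1 p=1 v=0 x=0 y=0
  Δ1: u:1→0, clk:1→0
  Δ2: r:1→0
  Δ3: x:0→1
  Δ4: q:0→1
  (4Δ to stable)
t=14 Δ0: q=1 r=0 u=0 clk=0 z=1 p=1 v=0 x=1 y=0
  Δ1: clk:0→1
  Δ2: v:0→1
  Δ3: y:0→1
  Δ4: r:0→1
  Δ5: x:1→0
  Δ6: q:1→0
  (6Δ to stable)
t=15 Δ0: q=0 r=1 u=0 clk=1 z=1 p=1 v=1 x=0 y=1
  Δ1: u:0→1, clk:1→0
  Δ2: r:1→0
  Δ3: x:0→1
  Δ4: q:0→1
  (4Δ to stable)
t=16 Δ0: q=1 r=0 u=1 clk=0 z=1 p=1 v=1 x=1 y=1
  Δ1: clk:0→1
  Δ2: v:1→0
  Δ3: y:1→0
  Δ4: r:0→1
  Δ5: x:1→0
  Δ6: q:1→0
  (6Δ to stable)
t=17 Δ0: q=0 r=1 u=1 clk=1 z=1 p=1 v=0 x=0 y=0
  Δ1: u:1→0, clk:1→0
  Δ2: r:1→0
  Δ3: x:0→1
  Δ4: q:0→1
  (4Δ to stable)
t=18 Δ0: q=1 r=0 u=0 clk=0 z=1 p=1 v=0 x=1 y=0
  Δ1: clk:0→1
  Δ2: v:0→1
  Δ3: y:0→1
  Δ4: r:0→1
  Δ5: x:1→0
  Δ6: q:1→0
  (6Δ to stable)
t=19 Δ0: q=0 r=1 u=0 clk=1 z=1 p=1 v=1 x=0 y=1
  Δ1: u:0→1, clk:1→0
  Δ2: r:1→0
  Δ3: x:0→1
  Δ4: q:0→1
  (4Δ to stable)

4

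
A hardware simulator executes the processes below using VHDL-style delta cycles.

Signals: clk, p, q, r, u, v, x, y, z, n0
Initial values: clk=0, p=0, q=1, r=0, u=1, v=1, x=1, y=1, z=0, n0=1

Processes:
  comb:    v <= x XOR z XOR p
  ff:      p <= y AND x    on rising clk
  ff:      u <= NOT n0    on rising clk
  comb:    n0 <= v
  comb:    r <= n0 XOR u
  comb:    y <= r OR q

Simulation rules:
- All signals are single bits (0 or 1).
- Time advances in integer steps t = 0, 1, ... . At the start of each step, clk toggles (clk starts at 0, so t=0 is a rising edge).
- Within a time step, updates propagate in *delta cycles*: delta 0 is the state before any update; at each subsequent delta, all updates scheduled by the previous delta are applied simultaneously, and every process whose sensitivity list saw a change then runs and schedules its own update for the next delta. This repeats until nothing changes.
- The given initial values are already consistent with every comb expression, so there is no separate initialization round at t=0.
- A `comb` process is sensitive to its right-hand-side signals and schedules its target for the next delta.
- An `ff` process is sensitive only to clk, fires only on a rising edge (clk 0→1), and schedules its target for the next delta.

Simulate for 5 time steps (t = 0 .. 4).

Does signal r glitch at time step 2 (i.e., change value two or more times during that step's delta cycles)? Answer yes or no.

t0.Δ0 u=1 p=0 v=1 r=0 n0=1 clk=0 z=0 q=1 y=1 x=1
t0.Δ1 u=1 p=0 v=1 r=0 n0=1 clk=1 z=0 q=1 y=1 x=1
t0.Δ2 u=0 p=1 v=1 r=0 n0=1 clk=1 z=0 q=1 y=1 x=1
t0.Δ3 u=0 p=1 v=0 r=1 n0=1 clk=1 z=0 q=1 y=1 x=1
t0.Δ4 u=0 p=1 v=0 r=1 n0=0 clk=1 z=0 q=1 y=1 x=1
t0.Δ5 u=0 p=1 v=0 r=0 n0=0 clk=1 z=0 q=1 y=1 x=1
t1.Δ0 u=0 p=1 v=0 r=0 n0=0 clk=1 z=0 q=1 y=1 x=1
t1.Δ1 u=0 p=1 v=0 r=0 n0=0 clk=0 z=0 q=1 y=1 x=1
t2.Δ0 u=0 p=1 v=0 r=0 n0=0 clk=0 z=0 q=1 y=1 x=1
t2.Δ1 u=0 p=1 v=0 r=0 n0=0 clk=1 z=0 q=1 y=1 x=1
t2.Δ2 u=1 p=1 v=0 r=0 n0=0 clk=1 z=0 q=1 y=1 x=1
t2.Δ3 u=1 p=1 v=0 r=1 n0=0 clk=1 z=0 q=1 y=1 x=1
t3.Δ0 u=1 p=1 v=0 r=1 n0=0 clk=1 z=0 q=1 y=1 x=1
t3.Δ1 u=1 p=1 v=0 r=1 n0=0 clk=0 z=0 q=1 y=1 x=1
t4.Δ0 u=1 p=1 v=0 r=1 n0=0 clk=0 z=0 q=1 y=1 x=1
t4.Δ1 u=1 p=1 v=0 r=1 n0=0 clk=1 z=0 q=1 y=1 x=1

no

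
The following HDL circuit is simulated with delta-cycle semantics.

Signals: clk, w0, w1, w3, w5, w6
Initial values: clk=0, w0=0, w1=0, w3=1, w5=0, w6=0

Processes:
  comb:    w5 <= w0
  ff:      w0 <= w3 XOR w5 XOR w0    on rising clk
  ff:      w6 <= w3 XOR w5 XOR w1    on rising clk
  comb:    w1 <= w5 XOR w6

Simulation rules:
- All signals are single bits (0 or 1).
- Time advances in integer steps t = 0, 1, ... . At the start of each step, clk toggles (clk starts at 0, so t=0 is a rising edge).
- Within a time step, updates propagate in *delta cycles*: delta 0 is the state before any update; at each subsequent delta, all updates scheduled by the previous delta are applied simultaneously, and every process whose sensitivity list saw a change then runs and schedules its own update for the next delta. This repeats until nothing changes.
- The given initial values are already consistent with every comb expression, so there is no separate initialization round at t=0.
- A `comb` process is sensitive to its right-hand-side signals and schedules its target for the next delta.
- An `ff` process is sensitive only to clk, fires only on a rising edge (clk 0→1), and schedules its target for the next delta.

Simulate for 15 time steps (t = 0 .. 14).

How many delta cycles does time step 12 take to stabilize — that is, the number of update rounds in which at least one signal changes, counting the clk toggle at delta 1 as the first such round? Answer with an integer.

3

t0.Δ0 w1=0 w6=0 w3=1 w0=0 clk=0 w5=0
t0.Δ1 w1=0 w6=0 w3=1 w0=0 clk=1 w5=0
t0.Δ2 w1=0 w6=1 w3=1 w0=1 clk=1 w5=0
t0.Δ3 w1=1 w6=1 w3=1 w0=1 clk=1 w5=1
t0.Δ4 w1=0 w6=1 w3=1 w0=1 clk=1 w5=1
t1.Δ0 w1=0 w6=1 w3=1 w0=1 clk=1 w5=1
t1.Δ1 w1=0 w6=1 w3=1 w0=1 clk=0 w5=1
t2.Δ0 w1=0 w6=1 w3=1 w0=1 clk=0 w5=1
t2.Δ1 w1=0 w6=1 w3=1 w0=1 clk=1 w5=1
t2.Δ2 w1=0 w6=0 w3=1 w0=1 clk=1 w5=1
t2.Δ3 w1=1 w6=0 w3=1 w0=1 clk=1 w5=1
t3.Δ0 w1=1 w6=0 w3=1 w0=1 clk=1 w5=1
t3.Δ1 w1=1 w6=0 w3=1 w0=1 clk=0 w5=1
t4.Δ0 w1=1 w6=0 w3=1 w0=1 clk=0 w5=1
t4.Δ1 w1=1 w6=0 w3=1 w0=1 clk=1 w5=1
t4.Δ2 w1=1 w6=1 w3=1 w0=1 clk=1 w5=1
t4.Δ3 w1=0 w6=1 w3=1 w0=1 clk=1 w5=1
t5.Δ0 w1=0 w6=1 w3=1 w0=1 clk=1 w5=1
t5.Δ1 w1=0 w6=1 w3=1 w0=1 clk=0 w5=1
t6.Δ0 w1=0 w6=1 w3=1 w0=1 clk=0 w5=1
t6.Δ1 w1=0 w6=1 w3=1 w0=1 clk=1 w5=1
t6.Δ2 w1=0 w6=0 w3=1 w0=1 clk=1 w5=1
t6.Δ3 w1=1 w6=0 w3=1 w0=1 clk=1 w5=1
t7.Δ0 w1=1 w6=0 w3=1 w0=1 clk=1 w5=1
t7.Δ1 w1=1 w6=0 w3=1 w0=1 clk=0 w5=1
t8.Δ0 w1=1 w6=0 w3=1 w0=1 clk=0 w5=1
t8.Δ1 w1=1 w6=0 w3=1 w0=1 clk=1 w5=1
t8.Δ2 w1=1 w6=1 w3=1 w0=1 clk=1 w5=1
t8.Δ3 w1=0 w6=1 w3=1 w0=1 clk=1 w5=1
t9.Δ0 w1=0 w6=1 w3=1 w0=1 clk=1 w5=1
t9.Δ1 w1=0 w6=1 w3=1 w0=1 clk=0 w5=1
t10.Δ0 w1=0 w6=1 w3=1 w0=1 clk=0 w5=1
t10.Δ1 w1=0 w6=1 w3=1 w0=1 clk=1 w5=1
t10.Δ2 w1=0 w6=0 w3=1 w0=1 clk=1 w5=1
t10.Δ3 w1=1 w6=0 w3=1 w0=1 clk=1 w5=1
t11.Δ0 w1=1 w6=0 w3=1 w0=1 clk=1 w5=1
t11.Δ1 w1=1 w6=0 w3=1 w0=1 clk=0 w5=1
t12.Δ0 w1=1 w6=0 w3=1 w0=1 clk=0 w5=1
t12.Δ1 w1=1 w6=0 w3=1 w0=1 clk=1 w5=1
t12.Δ2 w1=1 w6=1 w3=1 w0=1 clk=1 w5=1
t12.Δ3 w1=0 w6=1 w3=1 w0=1 clk=1 w5=1
t13.Δ0 w1=0 w6=1 w3=1 w0=1 clk=1 w5=1
t13.Δ1 w1=0 w6=1 w3=1 w0=1 clk=0 w5=1
t14.Δ0 w1=0 w6=1 w3=1 w0=1 clk=0 w5=1
t14.Δ1 w1=0 w6=1 w3=1 w0=1 clk=1 w5=1
t14.Δ2 w1=0 w6=0 w3=1 w0=1 clk=1 w5=1
t14.Δ3 w1=1 w6=0 w3=1 w0=1 clk=1 w5=1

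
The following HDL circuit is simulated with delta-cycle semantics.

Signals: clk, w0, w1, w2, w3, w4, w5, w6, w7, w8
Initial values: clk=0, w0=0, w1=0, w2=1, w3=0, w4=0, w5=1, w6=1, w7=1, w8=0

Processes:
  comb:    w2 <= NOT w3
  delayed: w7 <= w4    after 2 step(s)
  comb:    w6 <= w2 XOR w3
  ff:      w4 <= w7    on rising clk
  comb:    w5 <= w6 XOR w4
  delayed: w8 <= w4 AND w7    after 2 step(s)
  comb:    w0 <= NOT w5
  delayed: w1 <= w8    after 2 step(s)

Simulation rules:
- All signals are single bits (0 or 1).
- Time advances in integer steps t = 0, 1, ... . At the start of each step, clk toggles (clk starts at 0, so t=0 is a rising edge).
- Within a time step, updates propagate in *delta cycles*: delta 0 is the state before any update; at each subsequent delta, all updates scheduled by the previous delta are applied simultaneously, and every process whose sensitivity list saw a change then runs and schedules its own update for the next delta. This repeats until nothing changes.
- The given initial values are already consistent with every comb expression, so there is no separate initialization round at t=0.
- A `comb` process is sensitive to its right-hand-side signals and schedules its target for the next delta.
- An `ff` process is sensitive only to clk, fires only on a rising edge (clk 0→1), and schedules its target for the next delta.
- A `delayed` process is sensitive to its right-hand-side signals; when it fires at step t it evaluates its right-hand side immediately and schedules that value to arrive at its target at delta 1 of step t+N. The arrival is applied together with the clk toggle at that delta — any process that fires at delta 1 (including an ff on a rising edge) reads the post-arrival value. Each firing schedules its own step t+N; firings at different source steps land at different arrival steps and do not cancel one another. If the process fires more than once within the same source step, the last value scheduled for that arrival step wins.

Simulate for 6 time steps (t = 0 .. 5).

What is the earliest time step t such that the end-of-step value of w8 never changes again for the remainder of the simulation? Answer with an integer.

2

[bits: w2,w1,w7,w3,w4,clk,w5,w0,w6,w8]
t=0: Δ0=1010001010 Δ1=1010011010 Δ2=1010111010 Δ3=1010110010 Δ4=1010110110 | 4Δ
t=1: Δ0=1010110110 Δ1=1010100110 | 1Δ
t=2: Δ0=1010100110 Δ1=1010110111 | 1Δ
t=3: Δ0=1010110111 Δ1=1010100111 | 1Δ
t=4: Δ0=1010100111 Δ1=1110110111 | 1Δ
t=5: Δ0=1110110111 Δ1=1110100111 | 1Δ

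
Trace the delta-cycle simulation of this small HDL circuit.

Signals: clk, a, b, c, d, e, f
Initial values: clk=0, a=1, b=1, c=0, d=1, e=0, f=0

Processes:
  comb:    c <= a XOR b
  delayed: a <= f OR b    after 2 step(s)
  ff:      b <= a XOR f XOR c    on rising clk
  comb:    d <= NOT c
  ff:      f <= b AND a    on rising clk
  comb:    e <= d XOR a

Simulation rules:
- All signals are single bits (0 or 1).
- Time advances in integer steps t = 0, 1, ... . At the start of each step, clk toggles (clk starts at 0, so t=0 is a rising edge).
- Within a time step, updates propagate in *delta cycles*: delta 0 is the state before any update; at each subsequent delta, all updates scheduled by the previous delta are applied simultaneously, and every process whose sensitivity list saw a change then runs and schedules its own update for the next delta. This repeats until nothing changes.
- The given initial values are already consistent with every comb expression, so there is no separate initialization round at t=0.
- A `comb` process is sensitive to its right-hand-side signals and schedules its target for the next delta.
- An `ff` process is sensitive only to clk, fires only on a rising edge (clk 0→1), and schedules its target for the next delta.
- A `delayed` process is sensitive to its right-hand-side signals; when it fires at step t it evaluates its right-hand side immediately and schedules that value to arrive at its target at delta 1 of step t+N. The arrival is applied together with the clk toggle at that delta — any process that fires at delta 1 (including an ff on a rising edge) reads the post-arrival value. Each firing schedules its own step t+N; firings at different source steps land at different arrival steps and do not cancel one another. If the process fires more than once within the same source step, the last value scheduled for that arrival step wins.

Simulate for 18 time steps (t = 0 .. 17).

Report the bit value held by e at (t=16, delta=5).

t0.Δ0 c=0 a=1 clk=0 e=0 f=0 b=1 d=1
t0.Δ1 c=0 a=1 clk=1 e=0 f=0 b=1 d=1
t0.Δ2 c=0 a=1 clk=1 e=0 f=1 b=1 d=1
t1.Δ0 c=0 a=1 clk=1 e=0 f=1 b=1 d=1
t1.Δ1 c=0 a=1 clk=0 e=0 f=1 b=1 d=1
t2.Δ0 c=0 a=1 clk=0 e=0 f=1 b=1 d=1
t2.Δ1 c=0 a=1 clk=1 e=0 f=1 b=1 d=1
t2.Δ2 c=0 a=1 clk=1 e=0 f=1 b=0 d=1
t2.Δ3 c=1 a=1 clk=1 e=0 f=1 b=0 d=1
t2.Δ4 c=1 a=1 clk=1 e=0 f=1 b=0 d=0
t2.Δ5 c=1 a=1 clk=1 e=1 f=1 b=0 d=0
t3.Δ0 c=1 a=1 clk=1 e=1 f=1 b=0 d=0
t3.Δ1 c=1 a=1 clk=0 e=1 f=1 b=0 d=0
t4.Δ0 c=1 a=1 clk=0 e=1 f=1 b=0 d=0
t4.Δ1 c=1 a=1 clk=1 e=1 f=1 b=0 d=0
t4.Δ2 c=1 a=1 clk=1 e=1 f=0 b=1 d=0
t4.Δ3 c=0 a=1 clk=1 e=1 f=0 b=1 d=0
t4.Δ4 c=0 a=1 clk=1 e=1 f=0 b=1 d=1
t4.Δ5 c=0 a=1 clk=1 e=0 f=0 b=1 d=1
t5.Δ0 c=0 a=1 clk=1 e=0 f=0 b=1 d=1
t5.Δ1 c=0 a=1 clk=0 e=0 f=0 b=1 d=1
t6.Δ0 c=0 a=1 clk=0 e=0 f=0 b=1 d=1
t6.Δ1 c=0 a=1 clk=1 e=0 f=0 b=1 d=1
t6.Δ2 c=0 a=1 clk=1 e=0 f=1 b=1 d=1
t7.Δ0 c=0 a=1 clk=1 e=0 f=1 b=1 d=1
t7.Δ1 c=0 a=1 clk=0 e=0 f=1 b=1 d=1
t8.Δ0 c=0 a=1 clk=0 e=0 f=1 b=1 d=1
t8.Δ1 c=0 a=1 clk=1 e=0 f=1 b=1 d=1
t8.Δ2 c=0 a=1 clk=1 e=0 f=1 b=0 d=1
t8.Δ3 c=1 a=1 clk=1 e=0 f=1 b=0 d=1
t8.Δ4 c=1 a=1 clk=1 e=0 f=1 b=0 d=0
t8.Δ5 c=1 a=1 clk=1 e=1 f=1 b=0 d=0
t9.Δ0 c=1 a=1 clk=1 e=1 f=1 b=0 d=0
t9.Δ1 c=1 a=1 clk=0 e=1 f=1 b=0 d=0
t10.Δ0 c=1 a=1 clk=0 e=1 f=1 b=0 d=0
t10.Δ1 c=1 a=1 clk=1 e=1 f=1 b=0 d=0
t10.Δ2 c=1 a=1 clk=1 e=1 f=0 b=1 d=0
t10.Δ3 c=0 a=1 clk=1 e=1 f=0 b=1 d=0
t10.Δ4 c=0 a=1 clk=1 e=1 f=0 b=1 d=1
t10.Δ5 c=0 a=1 clk=1 e=0 f=0 b=1 d=1
t11.Δ0 c=0 a=1 clk=1 e=0 f=0 b=1 d=1
t11.Δ1 c=0 a=1 clk=0 e=0 f=0 b=1 d=1
t12.Δ0 c=0 a=1 clk=0 e=0 f=0 b=1 d=1
t12.Δ1 c=0 a=1 clk=1 e=0 f=0 b=1 d=1
t12.Δ2 c=0 a=1 clk=1 e=0 f=1 b=1 d=1
t13.Δ0 c=0 a=1 clk=1 e=0 f=1 b=1 d=1
t13.Δ1 c=0 a=1 clk=0 e=0 f=1 b=1 d=1
t14.Δ0 c=0 a=1 clk=0 e=0 f=1 b=1 d=1
t14.Δ1 c=0 a=1 clk=1 e=0 f=1 b=1 d=1
t14.Δ2 c=0 a=1 clk=1 e=0 f=1 b=0 d=1
t14.Δ3 c=1 a=1 clk=1 e=0 f=1 b=0 d=1
t14.Δ4 c=1 a=1 clk=1 e=0 f=1 b=0 d=0
t14.Δ5 c=1 a=1 clk=1 e=1 f=1 b=0 d=0
t15.Δ0 c=1 a=1 clk=1 e=1 f=1 b=0 d=0
t15.Δ1 c=1 a=1 clk=0 e=1 f=1 b=0 d=0
t16.Δ0 c=1 a=1 clk=0 e=1 f=1 b=0 d=0
t16.Δ1 c=1 a=1 clk=1 e=1 f=1 b=0 d=0
t16.Δ2 c=1 a=1 clk=1 e=1 f=0 b=1 d=0
t16.Δ3 c=0 a=1 clk=1 e=1 f=0 b=1 d=0
t16.Δ4 c=0 a=1 clk=1 e=1 f=0 b=1 d=1
t16.Δ5 c=0 a=1 clk=1 e=0 f=0 b=1 d=1
t17.Δ0 c=0 a=1 clk=1 e=0 f=0 b=1 d=1
t17.Δ1 c=0 a=1 clk=0 e=0 f=0 b=1 d=1

0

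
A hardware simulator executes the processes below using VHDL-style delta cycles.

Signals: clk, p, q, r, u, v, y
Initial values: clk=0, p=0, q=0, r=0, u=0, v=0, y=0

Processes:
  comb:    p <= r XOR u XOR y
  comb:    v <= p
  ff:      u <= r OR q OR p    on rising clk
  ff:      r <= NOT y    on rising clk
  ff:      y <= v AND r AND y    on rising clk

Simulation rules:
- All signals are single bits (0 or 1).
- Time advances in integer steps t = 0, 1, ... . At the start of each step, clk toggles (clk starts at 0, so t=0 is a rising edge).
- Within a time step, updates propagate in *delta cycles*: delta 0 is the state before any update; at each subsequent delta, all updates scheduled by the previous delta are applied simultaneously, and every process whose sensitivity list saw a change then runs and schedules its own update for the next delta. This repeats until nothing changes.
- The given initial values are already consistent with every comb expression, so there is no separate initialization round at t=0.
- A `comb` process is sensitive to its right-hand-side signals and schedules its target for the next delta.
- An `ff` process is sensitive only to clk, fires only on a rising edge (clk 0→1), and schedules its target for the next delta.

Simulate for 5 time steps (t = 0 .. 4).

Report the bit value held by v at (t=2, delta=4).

[bits: clk,u,p,q,y,v,r]
t=0: Δ0=0000000 Δ1=1000000 Δ2=1000001 Δ3=1010001 Δ4=1010011 | 4Δ
t=1: Δ0=1010011 Δ1=0010011 | 1Δ
t=2: Δ0=0010011 Δ1=1010011 Δ2=1110011 Δ3=1100011 Δ4=1100001 | 4Δ
t=3: Δ0=1100001 Δ1=0100001 | 1Δ
t=4: Δ0=0100001 Δ1=1100001 | 1Δ

0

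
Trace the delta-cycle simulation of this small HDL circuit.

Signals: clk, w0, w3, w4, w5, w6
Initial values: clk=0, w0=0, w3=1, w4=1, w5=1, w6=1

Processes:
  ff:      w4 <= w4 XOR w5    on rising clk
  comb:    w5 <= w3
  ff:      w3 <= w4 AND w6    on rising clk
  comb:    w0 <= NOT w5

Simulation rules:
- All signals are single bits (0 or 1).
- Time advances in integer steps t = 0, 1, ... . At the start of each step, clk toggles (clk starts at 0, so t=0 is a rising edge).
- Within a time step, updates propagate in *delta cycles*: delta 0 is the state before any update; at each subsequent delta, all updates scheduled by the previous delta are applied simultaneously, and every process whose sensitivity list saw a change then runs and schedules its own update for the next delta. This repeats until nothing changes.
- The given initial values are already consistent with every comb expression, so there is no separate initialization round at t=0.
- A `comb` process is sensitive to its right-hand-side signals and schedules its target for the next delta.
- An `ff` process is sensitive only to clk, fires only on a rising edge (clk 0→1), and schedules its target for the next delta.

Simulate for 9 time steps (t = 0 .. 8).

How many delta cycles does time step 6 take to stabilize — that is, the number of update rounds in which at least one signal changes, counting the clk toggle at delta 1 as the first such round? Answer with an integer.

t0.Δ0 w6=1 w3=1 w5=1 clk=0 w0=0 w4=1
t0.Δ1 w6=1 w3=1 w5=1 clk=1 w0=0 w4=1
t0.Δ2 w6=1 w3=1 w5=1 clk=1 w0=0 w4=0
t1.Δ0 w6=1 w3=1 w5=1 clk=1 w0=0 w4=0
t1.Δ1 w6=1 w3=1 w5=1 clk=0 w0=0 w4=0
t2.Δ0 w6=1 w3=1 w5=1 clk=0 w0=0 w4=0
t2.Δ1 w6=1 w3=1 w5=1 clk=1 w0=0 w4=0
t2.Δ2 w6=1 w3=0 w5=1 clk=1 w0=0 w4=1
t2.Δ3 w6=1 w3=0 w5=0 clk=1 w0=0 w4=1
t2.Δ4 w6=1 w3=0 w5=0 clk=1 w0=1 w4=1
t3.Δ0 w6=1 w3=0 w5=0 clk=1 w0=1 w4=1
t3.Δ1 w6=1 w3=0 w5=0 clk=0 w0=1 w4=1
t4.Δ0 w6=1 w3=0 w5=0 clk=0 w0=1 w4=1
t4.Δ1 w6=1 w3=0 w5=0 clk=1 w0=1 w4=1
t4.Δ2 w6=1 w3=1 w5=0 clk=1 w0=1 w4=1
t4.Δ3 w6=1 w3=1 w5=1 clk=1 w0=1 w4=1
t4.Δ4 w6=1 w3=1 w5=1 clk=1 w0=0 w4=1
t5.Δ0 w6=1 w3=1 w5=1 clk=1 w0=0 w4=1
t5.Δ1 w6=1 w3=1 w5=1 clk=0 w0=0 w4=1
t6.Δ0 w6=1 w3=1 w5=1 clk=0 w0=0 w4=1
t6.Δ1 w6=1 w3=1 w5=1 clk=1 w0=0 w4=1
t6.Δ2 w6=1 w3=1 w5=1 clk=1 w0=0 w4=0
t7.Δ0 w6=1 w3=1 w5=1 clk=1 w0=0 w4=0
t7.Δ1 w6=1 w3=1 w5=1 clk=0 w0=0 w4=0
t8.Δ0 w6=1 w3=1 w5=1 clk=0 w0=0 w4=0
t8.Δ1 w6=1 w3=1 w5=1 clk=1 w0=0 w4=0
t8.Δ2 w6=1 w3=0 w5=1 clk=1 w0=0 w4=1
t8.Δ3 w6=1 w3=0 w5=0 clk=1 w0=0 w4=1
t8.Δ4 w6=1 w3=0 w5=0 clk=1 w0=1 w4=1

2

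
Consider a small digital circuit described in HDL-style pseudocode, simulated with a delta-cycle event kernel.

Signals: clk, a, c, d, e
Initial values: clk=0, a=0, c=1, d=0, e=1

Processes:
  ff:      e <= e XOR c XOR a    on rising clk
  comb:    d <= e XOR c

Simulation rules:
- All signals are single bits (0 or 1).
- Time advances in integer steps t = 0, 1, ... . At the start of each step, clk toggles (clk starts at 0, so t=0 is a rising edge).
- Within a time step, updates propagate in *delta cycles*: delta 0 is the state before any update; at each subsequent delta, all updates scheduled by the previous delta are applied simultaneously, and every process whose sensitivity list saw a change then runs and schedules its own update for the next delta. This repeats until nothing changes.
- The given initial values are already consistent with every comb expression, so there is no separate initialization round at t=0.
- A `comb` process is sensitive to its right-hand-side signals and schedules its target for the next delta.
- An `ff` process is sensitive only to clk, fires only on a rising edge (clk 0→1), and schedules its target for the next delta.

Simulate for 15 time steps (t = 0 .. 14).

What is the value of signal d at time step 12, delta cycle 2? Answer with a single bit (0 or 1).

[bits: d,e,c,clk,a]
t=0: Δ0=01100 Δ1=01110 Δ2=00110 Δ3=10110 | 3Δ
t=1: Δ0=10110 Δ1=10100 | 1Δ
t=2: Δ0=10100 Δ1=10110 Δ2=11110 Δ3=01110 | 3Δ
t=3: Δ0=01110 Δ1=01100 | 1Δ
t=4: Δ0=01100 Δ1=01110 Δ2=00110 Δ3=10110 | 3Δ
t=5: Δ0=10110 Δ1=10100 | 1Δ
t=6: Δ0=10100 Δ1=10110 Δ2=11110 Δ3=01110 | 3Δ
t=7: Δ0=01110 Δ1=01100 | 1Δ
t=8: Δ0=01100 Δ1=01110 Δ2=00110 Δ3=10110 | 3Δ
t=9: Δ0=10110 Δ1=10100 | 1Δ
t=10: Δ0=10100 Δ1=10110 Δ2=11110 Δ3=01110 | 3Δ
t=11: Δ0=01110 Δ1=01100 | 1Δ
t=12: Δ0=01100 Δ1=01110 Δ2=00110 Δ3=10110 | 3Δ
t=13: Δ0=10110 Δ1=10100 | 1Δ
t=14: Δ0=10100 Δ1=10110 Δ2=11110 Δ3=01110 | 3Δ

0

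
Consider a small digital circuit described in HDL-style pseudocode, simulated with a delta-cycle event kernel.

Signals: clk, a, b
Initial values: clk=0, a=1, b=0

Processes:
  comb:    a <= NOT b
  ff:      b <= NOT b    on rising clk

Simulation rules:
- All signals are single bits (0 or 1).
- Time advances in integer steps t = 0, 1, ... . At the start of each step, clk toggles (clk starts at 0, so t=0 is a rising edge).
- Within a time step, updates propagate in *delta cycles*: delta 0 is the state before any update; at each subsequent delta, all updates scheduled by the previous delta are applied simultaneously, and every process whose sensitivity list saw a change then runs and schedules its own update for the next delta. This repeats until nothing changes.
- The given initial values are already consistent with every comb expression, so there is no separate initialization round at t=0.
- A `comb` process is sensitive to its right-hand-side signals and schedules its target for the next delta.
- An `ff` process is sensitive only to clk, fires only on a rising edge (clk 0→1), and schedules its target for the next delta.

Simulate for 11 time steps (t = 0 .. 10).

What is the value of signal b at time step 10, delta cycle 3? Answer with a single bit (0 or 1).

0

t0.Δ0 clk=0 a=1 b=0
t0.Δ1 clk=1 a=1 b=0
t0.Δ2 clk=1 a=1 b=1
t0.Δ3 clk=1 a=0 b=1
t1.Δ0 clk=1 a=0 b=1
t1.Δ1 clk=0 a=0 b=1
t2.Δ0 clk=0 a=0 b=1
t2.Δ1 clk=1 a=0 b=1
t2.Δ2 clk=1 a=0 b=0
t2.Δ3 clk=1 a=1 b=0
t3.Δ0 clk=1 a=1 b=0
t3.Δ1 clk=0 a=1 b=0
t4.Δ0 clk=0 a=1 b=0
t4.Δ1 clk=1 a=1 b=0
t4.Δ2 clk=1 a=1 b=1
t4.Δ3 clk=1 a=0 b=1
t5.Δ0 clk=1 a=0 b=1
t5.Δ1 clk=0 a=0 b=1
t6.Δ0 clk=0 a=0 b=1
t6.Δ1 clk=1 a=0 b=1
t6.Δ2 clk=1 a=0 b=0
t6.Δ3 clk=1 a=1 b=0
t7.Δ0 clk=1 a=1 b=0
t7.Δ1 clk=0 a=1 b=0
t8.Δ0 clk=0 a=1 b=0
t8.Δ1 clk=1 a=1 b=0
t8.Δ2 clk=1 a=1 b=1
t8.Δ3 clk=1 a=0 b=1
t9.Δ0 clk=1 a=0 b=1
t9.Δ1 clk=0 a=0 b=1
t10.Δ0 clk=0 a=0 b=1
t10.Δ1 clk=1 a=0 b=1
t10.Δ2 clk=1 a=0 b=0
t10.Δ3 clk=1 a=1 b=0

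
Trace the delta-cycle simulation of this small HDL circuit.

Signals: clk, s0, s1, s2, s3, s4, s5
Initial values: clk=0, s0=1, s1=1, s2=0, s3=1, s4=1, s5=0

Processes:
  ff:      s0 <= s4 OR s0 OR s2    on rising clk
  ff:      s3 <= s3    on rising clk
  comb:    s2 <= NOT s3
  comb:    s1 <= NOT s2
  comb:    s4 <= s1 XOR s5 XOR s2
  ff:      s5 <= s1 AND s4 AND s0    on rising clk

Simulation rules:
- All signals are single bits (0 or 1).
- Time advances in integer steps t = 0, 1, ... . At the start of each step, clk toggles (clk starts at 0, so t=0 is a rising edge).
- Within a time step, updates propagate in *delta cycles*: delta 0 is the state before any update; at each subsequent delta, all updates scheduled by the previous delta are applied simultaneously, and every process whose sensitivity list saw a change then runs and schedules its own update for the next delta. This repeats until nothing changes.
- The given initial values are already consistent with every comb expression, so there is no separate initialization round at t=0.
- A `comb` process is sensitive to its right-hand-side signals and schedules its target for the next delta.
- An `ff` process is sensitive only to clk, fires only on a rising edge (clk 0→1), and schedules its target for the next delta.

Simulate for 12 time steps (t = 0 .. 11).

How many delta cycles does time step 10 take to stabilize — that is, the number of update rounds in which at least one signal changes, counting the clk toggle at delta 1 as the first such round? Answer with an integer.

3

t=0 Δ0: s1=1 s5=0 clk=0 s0=1 s4=1 s3=1 s2=0
  Δ1: clk:0→1
  Δ2: s5:0→1
  Δ3: s4:1→0
  (3Δ to stable)
t=1 Δ0: s1=1 s5=1 clk=1 s0=1 s4=0 s3=1 s2=0
  Δ1: clk:1→0
  (1Δ to stable)
t=2 Δ0: s1=1 s5=1 clk=0 s0=1 s4=0 s3=1 s2=0
  Δ1: clk:0→1
  Δ2: s5:1→0
  Δ3: s4:0→1
  (3Δ to stable)
t=3 Δ0: s1=1 s5=0 clk=1 s0=1 s4=1 s3=1 s2=0
  Δ1: clk:1→0
  (1Δ to stable)
t=4 Δ0: s1=1 s5=0 clk=0 s0=1 s4=1 s3=1 s2=0
  Δ1: clk:0→1
  Δ2: s5:0→1
  Δ3: s4:1→0
  (3Δ to stable)
t=5 Δ0: s1=1 s5=1 clk=1 s0=1 s4=0 s3=1 s2=0
  Δ1: clk:1→0
  (1Δ to stable)
t=6 Δ0: s1=1 s5=1 clk=0 s0=1 s4=0 s3=1 s2=0
  Δ1: clk:0→1
  Δ2: s5:1→0
  Δ3: s4:0→1
  (3Δ to stable)
t=7 Δ0: s1=1 s5=0 clk=1 s0=1 s4=1 s3=1 s2=0
  Δ1: clk:1→0
  (1Δ to stable)
t=8 Δ0: s1=1 s5=0 clk=0 s0=1 s4=1 s3=1 s2=0
  Δ1: clk:0→1
  Δ2: s5:0→1
  Δ3: s4:1→0
  (3Δ to stable)
t=9 Δ0: s1=1 s5=1 clk=1 s0=1 s4=0 s3=1 s2=0
  Δ1: clk:1→0
  (1Δ to stable)
t=10 Δ0: s1=1 s5=1 clk=0 s0=1 s4=0 s3=1 s2=0
  Δ1: clk:0→1
  Δ2: s5:1→0
  Δ3: s4:0→1
  (3Δ to stable)
t=11 Δ0: s1=1 s5=0 clk=1 s0=1 s4=1 s3=1 s2=0
  Δ1: clk:1→0
  (1Δ to stable)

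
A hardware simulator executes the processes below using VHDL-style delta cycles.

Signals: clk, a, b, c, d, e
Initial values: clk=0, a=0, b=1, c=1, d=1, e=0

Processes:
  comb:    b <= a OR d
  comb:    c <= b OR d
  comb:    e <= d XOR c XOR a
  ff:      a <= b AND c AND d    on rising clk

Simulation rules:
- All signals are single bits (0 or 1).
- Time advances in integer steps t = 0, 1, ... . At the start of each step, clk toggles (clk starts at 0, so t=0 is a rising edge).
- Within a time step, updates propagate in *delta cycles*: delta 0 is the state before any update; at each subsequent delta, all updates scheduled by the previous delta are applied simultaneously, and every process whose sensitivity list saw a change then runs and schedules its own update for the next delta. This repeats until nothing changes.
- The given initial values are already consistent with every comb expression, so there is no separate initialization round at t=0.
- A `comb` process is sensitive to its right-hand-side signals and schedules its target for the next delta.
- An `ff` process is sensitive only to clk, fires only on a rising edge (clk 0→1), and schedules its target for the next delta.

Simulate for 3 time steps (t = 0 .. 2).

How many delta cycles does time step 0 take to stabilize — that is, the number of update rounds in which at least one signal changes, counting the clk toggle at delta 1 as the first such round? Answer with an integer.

3

t0.Δ0 clk=0 c=1 a=0 d=1 e=0 b=1
t0.Δ1 clk=1 c=1 a=0 d=1 e=0 b=1
t0.Δ2 clk=1 c=1 a=1 d=1 e=0 b=1
t0.Δ3 clk=1 c=1 a=1 d=1 e=1 b=1
t1.Δ0 clk=1 c=1 a=1 d=1 e=1 b=1
t1.Δ1 clk=0 c=1 a=1 d=1 e=1 b=1
t2.Δ0 clk=0 c=1 a=1 d=1 e=1 b=1
t2.Δ1 clk=1 c=1 a=1 d=1 e=1 b=1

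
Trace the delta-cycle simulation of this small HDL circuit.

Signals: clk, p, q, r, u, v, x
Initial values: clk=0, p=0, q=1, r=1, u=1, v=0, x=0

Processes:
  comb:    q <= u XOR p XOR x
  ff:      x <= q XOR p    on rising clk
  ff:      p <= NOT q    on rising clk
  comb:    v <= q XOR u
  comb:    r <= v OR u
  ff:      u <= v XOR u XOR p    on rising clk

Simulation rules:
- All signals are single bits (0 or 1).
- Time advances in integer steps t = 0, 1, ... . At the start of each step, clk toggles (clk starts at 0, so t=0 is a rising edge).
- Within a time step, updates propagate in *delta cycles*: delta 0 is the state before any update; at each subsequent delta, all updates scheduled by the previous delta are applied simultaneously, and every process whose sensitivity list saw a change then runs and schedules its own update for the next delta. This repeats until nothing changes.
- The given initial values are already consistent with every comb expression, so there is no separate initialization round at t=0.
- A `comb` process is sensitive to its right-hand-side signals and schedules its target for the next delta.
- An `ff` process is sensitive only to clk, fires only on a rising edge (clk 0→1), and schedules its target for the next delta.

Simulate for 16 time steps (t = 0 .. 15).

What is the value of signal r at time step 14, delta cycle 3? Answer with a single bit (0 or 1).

0

[bits: r,v,u,p,x,clk,q]
t=0: Δ0=1010001 Δ1=1010011 Δ2=1010111 Δ3=1010110 Δ4=1110110 | 4Δ
t=1: Δ0=1110110 Δ1=1110100 | 1Δ
t=2: Δ0=1110100 Δ1=1110110 Δ2=1101010 Δ3=1001011 Δ4=0101011 Δ5=1101011 | 5Δ
t=3: Δ0=1101011 Δ1=1101001 | 1Δ
t=4: Δ0=1101001 Δ1=1101011 Δ2=1100011 Δ3=1100010 Δ4=1000010 Δ5=0000010 | 5Δ
t=5: Δ0=0000010 Δ1=0000000 | 1Δ
t=6: Δ0=0000000 Δ1=0000010 Δ2=0001010 Δ3=0001011 Δ4=0101011 Δ5=1101011 | 5Δ
t=7: Δ0=1101011 Δ1=1101001 | 1Δ
t=8: Δ0=1101001 Δ1=1101011 Δ2=1100011 Δ3=1100010 Δ4=1000010 Δ5=0000010 | 5Δ
t=9: Δ0=0000010 Δ1=0000000 | 1Δ
t=10: Δ0=0000000 Δ1=0000010 Δ2=0001010 Δ3=0001011 Δ4=0101011 Δ5=1101011 | 5Δ
t=11: Δ0=1101011 Δ1=1101001 | 1Δ
t=12: Δ0=1101001 Δ1=1101011 Δ2=1100011 Δ3=1100010 Δ4=1000010 Δ5=0000010 | 5Δ
t=13: Δ0=0000010 Δ1=0000000 | 1Δ
t=14: Δ0=0000000 Δ1=0000010 Δ2=0001010 Δ3=0001011 Δ4=0101011 Δ5=1101011 | 5Δ
t=15: Δ0=1101011 Δ1=1101001 | 1Δ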